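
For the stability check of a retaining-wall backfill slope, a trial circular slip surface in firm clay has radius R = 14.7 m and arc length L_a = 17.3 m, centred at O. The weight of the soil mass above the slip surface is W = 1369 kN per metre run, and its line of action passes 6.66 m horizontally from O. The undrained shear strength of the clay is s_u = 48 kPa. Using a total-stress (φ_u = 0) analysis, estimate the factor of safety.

Taking moments about the centre O, the resisting moment is provided by the undrained shear strength acting along the arc:
M_R = s_u·L_a·R = 48·17.30·14.7 = 12206.9 kN·m/m
M_D = W·d = 1369·6.66 = 9117.5 kN·m/m
FS = M_R / M_D = 12206.9 / 9117.5 = 1.339

FS = 1.34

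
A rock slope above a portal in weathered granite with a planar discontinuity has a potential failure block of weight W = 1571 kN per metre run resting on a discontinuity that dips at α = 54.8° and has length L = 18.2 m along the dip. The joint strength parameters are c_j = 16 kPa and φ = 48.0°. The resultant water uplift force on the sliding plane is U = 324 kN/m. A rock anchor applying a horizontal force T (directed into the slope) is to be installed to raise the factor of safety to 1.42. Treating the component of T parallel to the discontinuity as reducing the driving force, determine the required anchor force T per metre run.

T = 513 kN/m

Resolving forces along and normal to the sliding plane, with the horizontal anchor force T adding T·sinα to the effective normal force and T·cosα acting up the plane against the driving force:
FS = [c_jL + (W cosα − U + T sinα) tanφ] / [W sinα − T cosα]
Without the anchor: N' = 581.6 kN/m, driving T_d = 1283.7 kN/m, resisting R = 16·18.2 + 581.6·tan48.0° = 937.1 kN/m, FS = 0.73.
Setting FS = 1.42 and solving for T:
1.42·(1283.7 − T cos54.8°) = 937.1 + T sin54.8°·tan48.0°
T·(sin54.8°·tan48.0° + 1.42·cos54.8°) = 1.42·1283.7 − 937.1
T·(0.8171·1.1106 + 1.42·0.5764) = 1822.9 − 937.1 = 885.8
T·1.7261 = 885.8
T = 513.2 kN/m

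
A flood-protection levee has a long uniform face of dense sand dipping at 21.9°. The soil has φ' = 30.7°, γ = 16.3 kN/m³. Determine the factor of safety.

For a dry cohesionless infinite slope the factor of safety is FS = tanφ' / tanβ.
FS = tan30.7° / tan21.9° = 0.5938 / 0.4020 = 1.477

FS = 1.48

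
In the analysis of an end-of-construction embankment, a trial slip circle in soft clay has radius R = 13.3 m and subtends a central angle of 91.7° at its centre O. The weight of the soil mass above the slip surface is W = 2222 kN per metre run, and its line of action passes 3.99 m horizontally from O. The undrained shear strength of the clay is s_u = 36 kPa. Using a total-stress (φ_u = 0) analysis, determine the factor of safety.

Taking moments about the centre O, the resisting moment is provided by the undrained shear strength acting along the arc:
Arc length L_a = R·θ = 13.3·(91.7°·π/180) = 13.3·1.6005 = 21.29 m
M_R = s_u·L_a·R = 36·21.29·13.3 = 10191.8 kN·m/m
M_D = W·d = 2222·3.99 = 8865.8 kN·m/m
FS = M_R / M_D = 10191.8 / 8865.8 = 1.150

FS = 1.15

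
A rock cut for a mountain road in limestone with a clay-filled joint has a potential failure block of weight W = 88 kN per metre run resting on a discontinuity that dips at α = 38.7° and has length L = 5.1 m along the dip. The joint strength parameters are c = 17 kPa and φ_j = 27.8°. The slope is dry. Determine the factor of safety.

FS = 2.23

Resolving the block weight along and normal to the plane and applying the Mohr–Coulomb strength on the joint:
N' = W cosα = 88·cos38.7° = 68.7 kN/m
Driving force T = W sinα = 88·sin38.7° = 55.0 kN/m
Resisting force R = c·L + N'·tanφ_j = 17·5.1 + 68.7·tan27.8° = 86.7 + 36.2 = 122.9 kN/m
FS = R / T = 122.9 / 55.0 = 2.234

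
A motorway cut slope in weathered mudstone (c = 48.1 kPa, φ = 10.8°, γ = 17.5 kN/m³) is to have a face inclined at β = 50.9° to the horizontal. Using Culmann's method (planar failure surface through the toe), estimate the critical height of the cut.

Culmann's analysis gives the critical failure plane at α_cr = (β + φ)/2 = (50.9 + 10.8)/2 = 30.9°, and the critical height
H_c = (4c/γ) · sinβ cosφ / [1 − cos(β − φ)]
    = (4·48.1/17.5) · sin50.9°·cos10.8° / [1 − cos(40.1°)]
    = 10.994 · 0.7760·0.9823 / [1 − 0.7649]
    = 10.994 · 0.7623 / 0.2351
    = 35.65 m

H_c = 35.65 m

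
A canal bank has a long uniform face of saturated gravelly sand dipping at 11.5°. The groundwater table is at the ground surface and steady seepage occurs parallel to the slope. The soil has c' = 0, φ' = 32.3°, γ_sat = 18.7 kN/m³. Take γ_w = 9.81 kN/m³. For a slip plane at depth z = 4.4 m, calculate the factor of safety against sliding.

FS = 1.48

With seepage parallel to the slope and the water table at the surface, the effective normal stress on the slip plane uses the buoyant unit weight γ' = γ_sat − γ_w while the driving shear stress uses γ_sat:
FS = [c' + γ' z cos²β tanφ'] / [γ_sat z sinβ cosβ]
(For c' = 0 this reduces to FS = (γ'/γ_sat)·tanφ'/tanβ.)
γ' = 18.7 − 9.81 = 8.89 kN/m³
Numerator = 0.0 + 8.89·4.4·cos²11.5°·tan32.3° = 0.0 + 8.89·4.4·0.9603·0.6322 = 23.745 kPa
Denominator = 18.7·4.4·sin11.5°·cos11.5° = 18.7·4.4·0.1994·0.9799 = 16.075 kPa
FS = 23.745 / 16.075 = 1.477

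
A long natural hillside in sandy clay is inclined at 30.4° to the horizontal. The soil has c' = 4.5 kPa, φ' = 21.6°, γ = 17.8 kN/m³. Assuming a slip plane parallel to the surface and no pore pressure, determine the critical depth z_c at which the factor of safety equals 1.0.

Setting FS = 1.00 in FS = [c' + γz cos²β tanφ'] / [γz sinβ cosβ] and solving for z:
z = c' / [γ cosβ (FS·sinβ − cosβ·tanφ')]
  = 4.5 / [17.8·cos30.4°·(1.00·sin30.4° − cos30.4°·tan21.6°)]
  = 4.5 / [17.8·0.8625·(1.00·0.5060 − 0.8625·0.3959)]
  = 4.5 / 2.5261 = 1.781 m

z_c = 1.78 m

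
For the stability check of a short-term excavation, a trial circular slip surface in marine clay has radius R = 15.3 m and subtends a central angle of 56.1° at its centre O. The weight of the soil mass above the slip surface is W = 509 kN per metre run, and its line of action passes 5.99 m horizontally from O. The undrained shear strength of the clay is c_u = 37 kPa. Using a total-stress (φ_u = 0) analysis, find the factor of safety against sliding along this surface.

FS = 2.78

Taking moments about the centre O, the resisting moment is provided by the undrained shear strength acting along the arc:
Arc length L_a = R·θ = 15.3·(56.1°·π/180) = 15.3·0.9791 = 14.98 m
M_R = c_u·L_a·R = 37·14.98·15.3 = 8480.6 kN·m/m
M_D = W·d = 509·5.99 = 3048.9 kN·m/m
FS = M_R / M_D = 8480.6 / 3048.9 = 2.782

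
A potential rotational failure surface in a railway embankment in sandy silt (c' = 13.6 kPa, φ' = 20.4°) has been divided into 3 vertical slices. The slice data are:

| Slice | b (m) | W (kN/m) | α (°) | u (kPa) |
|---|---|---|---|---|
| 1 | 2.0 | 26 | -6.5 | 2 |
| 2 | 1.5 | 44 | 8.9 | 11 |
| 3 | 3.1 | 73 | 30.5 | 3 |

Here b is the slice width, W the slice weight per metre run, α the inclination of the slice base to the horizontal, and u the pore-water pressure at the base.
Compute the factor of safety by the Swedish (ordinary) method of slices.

FS = 3.28

Ordinary method of slices: FS = Σ[c'·Δl_i + (W_i cosα_i − u_i·Δl_i)·tanφ'] / Σ W_i sinα_i, with Δl_i = b_i / cosα_i.
Slice 1: Δl = 2.0/cos(-6.5°) = 2.013 m; N'_1 = 26·cos(-6.5°) − 2·2.013 = 21.8; c'Δl = 27.38; W sinα = -2.9
Slice 2: Δl = 1.5/cos8.9° = 1.518 m; N'_2 = 44·cos8.9° − 11·1.518 = 26.8; c'Δl = 20.65; W sinα = 6.8
Slice 3: Δl = 3.1/cos30.5° = 3.598 m; N'_3 = 73·cos30.5° − 3·3.598 = 52.1; c'Δl = 48.93; W sinα = 37.1
Σc'Δl = 97.0 kN/m; ΣN' = 100.7 kN/m; ΣW sinα = 40.9 kN/m
Resisting = 97.0 + 100.7·tan20.4° = 97.0 + 37.4 = 134.4 kN/m
FS = 134.4 / 40.9 = 3.285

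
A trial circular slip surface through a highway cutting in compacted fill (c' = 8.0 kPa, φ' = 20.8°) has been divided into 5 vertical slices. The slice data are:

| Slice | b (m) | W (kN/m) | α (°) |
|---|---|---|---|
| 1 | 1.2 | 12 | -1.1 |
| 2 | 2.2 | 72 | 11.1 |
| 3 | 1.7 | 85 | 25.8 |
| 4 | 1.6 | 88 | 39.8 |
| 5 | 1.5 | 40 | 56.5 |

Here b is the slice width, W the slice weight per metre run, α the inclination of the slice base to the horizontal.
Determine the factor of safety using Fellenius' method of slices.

FS = 1.25

Ordinary method of slices: FS = Σ[c'·Δl_i + (W_i cosα_i)·tanφ'] / Σ W_i sinα_i, with Δl_i = b_i / cosα_i.
Slice 1: Δl = 1.2/cos(-1.1°) = 1.200 m; N'_1 = 12·cos(-1.1°) = 12.0; c'Δl = 9.60; W sinα = -0.2
Slice 2: Δl = 2.2/cos11.1° = 2.242 m; N'_2 = 72·cos11.1° = 70.7; c'Δl = 17.94; W sinα = 13.9
Slice 3: Δl = 1.7/cos25.8° = 1.888 m; N'_3 = 85·cos25.8° = 76.5; c'Δl = 15.11; W sinα = 37.0
Slice 4: Δl = 1.6/cos39.8° = 2.083 m; N'_4 = 88·cos39.8° = 67.6; c'Δl = 16.66; W sinα = 56.3
Slice 5: Δl = 1.5/cos56.5° = 2.718 m; N'_5 = 40·cos56.5° = 22.1; c'Δl = 21.74; W sinα = 33.4
Σc'Δl = 81.0 kN/m; ΣN' = 248.9 kN/m; ΣW sinα = 140.3 kN/m
Resisting = 81.0 + 248.9·tan20.8° = 81.0 + 94.5 = 175.6 kN/m
FS = 175.6 / 140.3 = 1.251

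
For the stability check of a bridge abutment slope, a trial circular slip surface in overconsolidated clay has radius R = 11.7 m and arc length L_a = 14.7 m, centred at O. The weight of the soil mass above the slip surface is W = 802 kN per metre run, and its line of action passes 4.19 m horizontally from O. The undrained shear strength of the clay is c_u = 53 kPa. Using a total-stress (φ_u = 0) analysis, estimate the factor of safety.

FS = 2.71

Taking moments about the centre O, the resisting moment is provided by the undrained shear strength acting along the arc:
M_R = c_u·L_a·R = 53·14.70·11.7 = 9115.5 kN·m/m
M_D = W·d = 802·4.19 = 3360.4 kN·m/m
FS = M_R / M_D = 9115.5 / 3360.4 = 2.713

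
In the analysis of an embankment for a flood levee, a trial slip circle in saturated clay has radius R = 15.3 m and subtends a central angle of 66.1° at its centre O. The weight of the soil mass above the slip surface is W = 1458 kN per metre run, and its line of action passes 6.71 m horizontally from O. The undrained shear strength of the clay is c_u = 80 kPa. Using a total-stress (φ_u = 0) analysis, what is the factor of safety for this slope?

Taking moments about the centre O, the resisting moment is provided by the undrained shear strength acting along the arc:
Arc length L_a = R·θ = 15.3·(66.1°·π/180) = 15.3·1.1537 = 17.65 m
M_R = c_u·L_a·R = 80·17.65·15.3 = 21604.9 kN·m/m
M_D = W·d = 1458·6.71 = 9783.2 kN·m/m
FS = M_R / M_D = 21604.9 / 9783.2 = 2.208

FS = 2.21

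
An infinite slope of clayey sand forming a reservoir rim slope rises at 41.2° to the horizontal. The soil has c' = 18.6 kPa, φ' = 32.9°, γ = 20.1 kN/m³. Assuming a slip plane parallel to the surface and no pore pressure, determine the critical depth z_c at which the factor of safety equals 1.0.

z_c = 7.15 m

Setting FS = 1.00 in FS = [c' + γz cos²β tanφ'] / [γz sinβ cosβ] and solving for z:
z = c' / [γ cosβ (FS·sinβ − cosβ·tanφ')]
  = 18.6 / [20.1·cos41.2°·(1.00·sin41.2° − cos41.2°·tan32.9°)]
  = 18.6 / [20.1·0.7524·(1.00·0.6587 − 0.7524·0.6469)]
  = 18.6 / 2.6002 = 7.153 m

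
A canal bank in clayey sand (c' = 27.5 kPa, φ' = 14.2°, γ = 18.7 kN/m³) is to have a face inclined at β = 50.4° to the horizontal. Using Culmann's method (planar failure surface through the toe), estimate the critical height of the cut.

Culmann's analysis gives the critical failure plane at α_cr = (β + φ')/2 = (50.4 + 14.2)/2 = 32.3°, and the critical height
H_c = (4c'/γ) · sinβ cosφ' / [1 − cos(β − φ')]
    = (4·27.5/18.7) · sin50.4°·cos14.2° / [1 − cos(36.2°)]
    = 5.882 · 0.7705·0.9694 / [1 − 0.8070]
    = 5.882 · 0.7470 / 0.1930
    = 22.76 m

H_c = 22.76 m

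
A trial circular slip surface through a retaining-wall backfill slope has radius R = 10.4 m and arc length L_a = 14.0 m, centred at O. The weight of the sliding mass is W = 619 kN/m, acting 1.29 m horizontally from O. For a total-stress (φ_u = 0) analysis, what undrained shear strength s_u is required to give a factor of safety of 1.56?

FS = s_u·L_a·R / (W·d), so s_u = FS·W·d / (L_a·R).
s_u = 1.56·619·1.29 / (14.00·10.4) = 1245.7 / 145.60 = 8.56 kPa

s_u = 8.6 kPa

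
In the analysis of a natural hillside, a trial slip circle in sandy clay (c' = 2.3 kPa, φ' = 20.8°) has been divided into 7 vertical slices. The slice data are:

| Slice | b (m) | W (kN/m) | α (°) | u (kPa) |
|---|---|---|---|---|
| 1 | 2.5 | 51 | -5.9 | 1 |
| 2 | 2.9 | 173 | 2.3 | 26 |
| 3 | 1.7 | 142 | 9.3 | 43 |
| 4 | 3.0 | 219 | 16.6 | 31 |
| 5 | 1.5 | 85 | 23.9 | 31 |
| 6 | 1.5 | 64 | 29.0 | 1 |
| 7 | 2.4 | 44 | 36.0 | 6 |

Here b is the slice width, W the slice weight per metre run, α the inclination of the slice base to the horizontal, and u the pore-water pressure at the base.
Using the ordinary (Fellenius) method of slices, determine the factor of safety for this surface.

Ordinary method of slices: FS = Σ[c'·Δl_i + (W_i cosα_i − u_i·Δl_i)·tanφ'] / Σ W_i sinα_i, with Δl_i = b_i / cosα_i.
Slice 1: Δl = 2.5/cos(-5.9°) = 2.513 m; N'_1 = 51·cos(-5.9°) − 1·2.513 = 48.2; c'Δl = 5.78; W sinα = -5.2
Slice 2: Δl = 2.9/cos2.3° = 2.902 m; N'_2 = 173·cos2.3° − 26·2.902 = 97.4; c'Δl = 6.68; W sinα = 6.9
Slice 3: Δl = 1.7/cos9.3° = 1.723 m; N'_3 = 142·cos9.3° − 43·1.723 = 66.1; c'Δl = 3.96; W sinα = 22.9
Slice 4: Δl = 3.0/cos16.6° = 3.130 m; N'_4 = 219·cos16.6° − 31·3.130 = 112.8; c'Δl = 7.20; W sinα = 62.6
Slice 5: Δl = 1.5/cos23.9° = 1.641 m; N'_5 = 85·cos23.9° − 31·1.641 = 26.9; c'Δl = 3.77; W sinα = 34.4
Slice 6: Δl = 1.5/cos29.0° = 1.715 m; N'_6 = 64·cos29.0° − 1·1.715 = 54.3; c'Δl = 3.94; W sinα = 31.0
Slice 7: Δl = 2.4/cos36.0° = 2.967 m; N'_7 = 44·cos36.0° − 6·2.967 = 17.8; c'Δl = 6.82; W sinα = 25.9
Σc'Δl = 38.2 kN/m; ΣN' = 423.4 kN/m; ΣW sinα = 178.5 kN/m
Resisting = 38.2 + 423.4·tan20.8° = 38.2 + 160.8 = 199.0 kN/m
FS = 199.0 / 178.5 = 1.115

FS = 1.11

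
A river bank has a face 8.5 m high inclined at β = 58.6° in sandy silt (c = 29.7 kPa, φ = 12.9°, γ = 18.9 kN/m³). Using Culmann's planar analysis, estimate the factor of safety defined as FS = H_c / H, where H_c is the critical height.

H_c = (4c/γ) · sinβ cosφ / [1 − cos(β − φ)]
    = (4·29.7/18.9) · sin58.6°·cos12.9° / [1 − cos45.7°]
    = 6.286 · 0.8320 / 0.3016 = 17.34 m
FS = H_c / H = 17.34 / 8.5 = 2.040

FS = 2.04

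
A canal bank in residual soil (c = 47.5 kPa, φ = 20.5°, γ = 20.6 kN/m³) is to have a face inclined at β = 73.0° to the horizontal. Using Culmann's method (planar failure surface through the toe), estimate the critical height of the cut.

Culmann's analysis gives the critical failure plane at α_cr = (β + φ)/2 = (73.0 + 20.5)/2 = 46.8°, and the critical height
H_c = (4c/γ) · sinβ cosφ / [1 − cos(β − φ)]
    = (4·47.5/20.6) · sin73.0°·cos20.5° / [1 − cos(52.5°)]
    = 9.223 · 0.9563·0.9367 / [1 − 0.6088]
    = 9.223 · 0.8957 / 0.3912
    = 21.12 m

H_c = 21.12 m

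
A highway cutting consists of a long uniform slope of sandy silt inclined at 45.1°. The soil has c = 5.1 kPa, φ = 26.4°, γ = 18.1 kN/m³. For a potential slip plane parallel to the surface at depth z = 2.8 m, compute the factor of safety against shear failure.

FS = 0.70

For an infinite slope with a slip plane parallel to the surface (no pore pressure): FS = [c + γz cos²β tanφ] / [γz sinβ cosβ].
γz = 18.1·2.8 = 50.68 kN/m²
Numerator = 5.1 + 50.68·cos²45.1°·tan26.4° = 5.1 + 50.68·0.4983·0.4964 = 17.635 kPa
Denominator = 50.68·sin45.1°·cos45.1° = 50.68·0.7083·0.7059 = 25.340 kPa
FS = 17.635 / 25.340 = 0.696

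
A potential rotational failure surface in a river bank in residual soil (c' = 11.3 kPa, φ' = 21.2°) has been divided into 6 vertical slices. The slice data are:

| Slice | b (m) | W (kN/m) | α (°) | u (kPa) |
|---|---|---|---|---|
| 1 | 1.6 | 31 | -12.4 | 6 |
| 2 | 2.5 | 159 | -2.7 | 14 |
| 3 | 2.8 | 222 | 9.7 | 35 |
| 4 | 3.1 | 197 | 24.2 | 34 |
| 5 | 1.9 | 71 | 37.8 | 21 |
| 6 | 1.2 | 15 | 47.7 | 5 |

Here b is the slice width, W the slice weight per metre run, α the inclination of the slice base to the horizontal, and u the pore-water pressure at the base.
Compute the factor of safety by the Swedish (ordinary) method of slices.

FS = 1.86

Ordinary method of slices: FS = Σ[c'·Δl_i + (W_i cosα_i − u_i·Δl_i)·tanφ'] / Σ W_i sinα_i, with Δl_i = b_i / cosα_i.
Slice 1: Δl = 1.6/cos(-12.4°) = 1.638 m; N'_1 = 31·cos(-12.4°) − 6·1.638 = 20.4; c'Δl = 18.51; W sinα = -6.7
Slice 2: Δl = 2.5/cos(-2.7°) = 2.503 m; N'_2 = 159·cos(-2.7°) − 14·2.503 = 123.8; c'Δl = 28.28; W sinα = -7.5
Slice 3: Δl = 2.8/cos9.7° = 2.841 m; N'_3 = 222·cos9.7° − 35·2.841 = 119.4; c'Δl = 32.10; W sinα = 37.4
Slice 4: Δl = 3.1/cos24.2° = 3.399 m; N'_4 = 197·cos24.2° − 34·3.399 = 64.1; c'Δl = 38.41; W sinα = 80.8
Slice 5: Δl = 1.9/cos37.8° = 2.405 m; N'_5 = 71·cos37.8° − 21·2.405 = 5.6; c'Δl = 27.17; W sinα = 43.5
Slice 6: Δl = 1.2/cos47.7° = 1.783 m; N'_6 = 15·cos47.7° − 5·1.783 = 1.2; c'Δl = 20.15; W sinα = 11.1
Σc'Δl = 164.6 kN/m; ΣN' = 334.6 kN/m; ΣW sinα = 158.6 kN/m
Resisting = 164.6 + 334.6·tan21.2° = 164.6 + 129.8 = 294.4 kN/m
FS = 294.4 / 158.6 = 1.856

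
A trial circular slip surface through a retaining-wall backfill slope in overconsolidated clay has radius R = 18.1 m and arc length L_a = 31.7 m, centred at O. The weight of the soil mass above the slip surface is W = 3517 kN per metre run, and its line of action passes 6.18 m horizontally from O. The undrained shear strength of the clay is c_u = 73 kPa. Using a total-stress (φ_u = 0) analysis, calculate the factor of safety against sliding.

Taking moments about the centre O, the resisting moment is provided by the undrained shear strength acting along the arc:
M_R = c_u·L_a·R = 73·31.70·18.1 = 41885.2 kN·m/m
M_D = W·d = 3517·6.18 = 21735.1 kN·m/m
FS = M_R / M_D = 41885.2 / 21735.1 = 1.927

FS = 1.93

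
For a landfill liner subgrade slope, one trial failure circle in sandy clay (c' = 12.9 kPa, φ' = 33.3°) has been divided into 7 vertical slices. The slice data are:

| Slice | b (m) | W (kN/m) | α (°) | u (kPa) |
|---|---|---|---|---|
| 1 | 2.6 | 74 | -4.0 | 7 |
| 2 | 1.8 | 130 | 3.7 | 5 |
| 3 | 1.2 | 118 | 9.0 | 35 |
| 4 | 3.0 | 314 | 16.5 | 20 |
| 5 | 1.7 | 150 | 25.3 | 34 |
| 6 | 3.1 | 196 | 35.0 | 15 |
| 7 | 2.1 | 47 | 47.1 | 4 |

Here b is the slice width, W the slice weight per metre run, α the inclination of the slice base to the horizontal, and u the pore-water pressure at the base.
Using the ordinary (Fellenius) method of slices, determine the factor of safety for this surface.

Ordinary method of slices: FS = Σ[c'·Δl_i + (W_i cosα_i − u_i·Δl_i)·tanφ'] / Σ W_i sinα_i, with Δl_i = b_i / cosα_i.
Slice 1: Δl = 2.6/cos(-4.0°) = 2.606 m; N'_1 = 74·cos(-4.0°) − 7·2.606 = 55.6; c'Δl = 33.62; W sinα = -5.2
Slice 2: Δl = 1.8/cos3.7° = 1.804 m; N'_2 = 130·cos3.7° − 5·1.804 = 120.7; c'Δl = 23.27; W sinα = 8.4
Slice 3: Δl = 1.2/cos9.0° = 1.215 m; N'_3 = 118·cos9.0° − 35·1.215 = 74.0; c'Δl = 15.67; W sinα = 18.5
Slice 4: Δl = 3.0/cos16.5° = 3.129 m; N'_4 = 314·cos16.5° − 20·3.129 = 238.5; c'Δl = 40.36; W sinα = 89.2
Slice 5: Δl = 1.7/cos25.3° = 1.880 m; N'_5 = 150·cos25.3° − 34·1.880 = 71.7; c'Δl = 24.26; W sinα = 64.1
Slice 6: Δl = 3.1/cos35.0° = 3.784 m; N'_6 = 196·cos35.0° − 15·3.784 = 103.8; c'Δl = 48.82; W sinα = 112.4
Slice 7: Δl = 2.1/cos47.1° = 3.085 m; N'_7 = 47·cos47.1° − 4·3.085 = 19.7; c'Δl = 39.80; W sinα = 34.4
Σc'Δl = 225.8 kN/m; ΣN' = 683.9 kN/m; ΣW sinα = 321.8 kN/m
Resisting = 225.8 + 683.9·tan33.3° = 225.8 + 449.3 = 675.1 kN/m
FS = 675.1 / 321.8 = 2.098

FS = 2.10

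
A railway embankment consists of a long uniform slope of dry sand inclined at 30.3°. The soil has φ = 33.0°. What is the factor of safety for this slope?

For a dry cohesionless infinite slope the factor of safety is FS = tanφ / tanβ.
FS = tan33.0° / tan30.3° = 0.6494 / 0.5844 = 1.111

FS = 1.11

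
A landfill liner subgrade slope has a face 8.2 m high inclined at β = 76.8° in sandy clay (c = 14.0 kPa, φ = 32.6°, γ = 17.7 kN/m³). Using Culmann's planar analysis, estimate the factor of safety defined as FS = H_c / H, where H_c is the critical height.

FS = 1.12

H_c = (4c/γ) · sinβ cosφ / [1 − cos(β − φ)]
    = (4·14.0/17.7) · sin76.8°·cos32.6° / [1 − cos44.2°]
    = 3.164 · 0.8202 / 0.2831 = 9.17 m
FS = H_c / H = 9.17 / 8.2 = 1.118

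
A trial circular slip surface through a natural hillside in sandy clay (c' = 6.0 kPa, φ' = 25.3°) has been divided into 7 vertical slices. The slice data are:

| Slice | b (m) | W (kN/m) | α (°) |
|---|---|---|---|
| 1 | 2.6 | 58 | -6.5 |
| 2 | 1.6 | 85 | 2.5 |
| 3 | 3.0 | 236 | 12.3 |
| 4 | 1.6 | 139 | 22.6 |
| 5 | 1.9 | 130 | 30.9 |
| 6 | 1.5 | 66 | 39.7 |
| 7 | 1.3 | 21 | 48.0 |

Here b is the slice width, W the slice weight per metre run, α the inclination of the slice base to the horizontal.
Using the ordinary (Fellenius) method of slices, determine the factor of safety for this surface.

Ordinary method of slices: FS = Σ[c'·Δl_i + (W_i cosα_i)·tanφ'] / Σ W_i sinα_i, with Δl_i = b_i / cosα_i.
Slice 1: Δl = 2.6/cos(-6.5°) = 2.617 m; N'_1 = 58·cos(-6.5°) = 57.6; c'Δl = 15.70; W sinα = -6.6
Slice 2: Δl = 1.6/cos2.5° = 1.602 m; N'_2 = 85·cos2.5° = 84.9; c'Δl = 9.61; W sinα = 3.7
Slice 3: Δl = 3.0/cos12.3° = 3.070 m; N'_3 = 236·cos12.3° = 230.6; c'Δl = 18.42; W sinα = 50.3
Slice 4: Δl = 1.6/cos22.6° = 1.733 m; N'_4 = 139·cos22.6° = 128.3; c'Δl = 10.40; W sinα = 53.4
Slice 5: Δl = 1.9/cos30.9° = 2.214 m; N'_5 = 130·cos30.9° = 111.5; c'Δl = 13.29; W sinα = 66.8
Slice 6: Δl = 1.5/cos39.7° = 1.950 m; N'_6 = 66·cos39.7° = 50.8; c'Δl = 11.70; W sinα = 42.2
Slice 7: Δl = 1.3/cos48.0° = 1.943 m; N'_7 = 21·cos48.0° = 14.1; c'Δl = 11.66; W sinα = 15.6
Σc'Δl = 90.8 kN/m; ΣN' = 677.8 kN/m; ΣW sinα = 225.4 kN/m
Resisting = 90.8 + 677.8·tan25.3° = 90.8 + 320.4 = 411.2 kN/m
FS = 411.2 / 225.4 = 1.825

FS = 1.82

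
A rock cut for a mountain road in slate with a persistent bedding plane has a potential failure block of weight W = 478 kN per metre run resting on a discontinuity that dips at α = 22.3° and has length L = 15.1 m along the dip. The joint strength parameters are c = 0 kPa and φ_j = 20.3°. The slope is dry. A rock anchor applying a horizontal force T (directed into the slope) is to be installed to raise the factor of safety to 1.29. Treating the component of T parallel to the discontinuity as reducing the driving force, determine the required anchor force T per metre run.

Resolving forces along and normal to the sliding plane, with the horizontal anchor force T adding T·sinα to the effective normal force and T·cosα acting up the plane against the driving force:
FS = [cL + (W cosα + T sinα) tanφ_j] / [W sinα − T cosα]
Without the anchor: N' = 442.3 kN/m, driving T_d = 181.4 kN/m, resisting R = 0·15.1 + 442.3·tan20.3° = 163.6 kN/m, FS = 0.90.
Setting FS = 1.29 and solving for T:
1.29·(181.4 − T cos22.3°) = 163.6 + T sin22.3°·tan20.3°
T·(sin22.3°·tan20.3° + 1.29·cos22.3°) = 1.29·181.4 − 163.6
T·(0.3795·0.3699 + 1.29·0.9252) = 234.0 − 163.6 = 70.4
T·1.3339 = 70.4
T = 52.8 kN/m

T = 53 kN/m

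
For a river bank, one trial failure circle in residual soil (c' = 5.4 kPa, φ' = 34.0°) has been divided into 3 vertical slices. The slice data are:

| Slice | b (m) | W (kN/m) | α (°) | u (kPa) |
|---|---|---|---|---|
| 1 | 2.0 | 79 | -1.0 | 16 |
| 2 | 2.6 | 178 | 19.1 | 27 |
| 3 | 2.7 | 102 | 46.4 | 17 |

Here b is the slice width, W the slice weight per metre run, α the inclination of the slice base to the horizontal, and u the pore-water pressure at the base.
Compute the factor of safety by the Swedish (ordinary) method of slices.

FS = 1.10

Ordinary method of slices: FS = Σ[c'·Δl_i + (W_i cosα_i − u_i·Δl_i)·tanφ'] / Σ W_i sinα_i, with Δl_i = b_i / cosα_i.
Slice 1: Δl = 2.0/cos(-1.0°) = 2.000 m; N'_1 = 79·cos(-1.0°) − 16·2.000 = 47.0; c'Δl = 10.80; W sinα = -1.4
Slice 2: Δl = 2.6/cos19.1° = 2.751 m; N'_2 = 178·cos19.1° − 27·2.751 = 93.9; c'Δl = 14.86; W sinα = 58.2
Slice 3: Δl = 2.7/cos46.4° = 3.915 m; N'_3 = 102·cos46.4° − 17·3.915 = 3.8; c'Δl = 21.14; W sinα = 73.9
Σc'Δl = 46.8 kN/m; ΣN' = 144.7 kN/m; ΣW sinα = 130.7 kN/m
Resisting = 46.8 + 144.7·tan34.0° = 46.8 + 97.6 = 144.4 kN/m
FS = 144.4 / 130.7 = 1.104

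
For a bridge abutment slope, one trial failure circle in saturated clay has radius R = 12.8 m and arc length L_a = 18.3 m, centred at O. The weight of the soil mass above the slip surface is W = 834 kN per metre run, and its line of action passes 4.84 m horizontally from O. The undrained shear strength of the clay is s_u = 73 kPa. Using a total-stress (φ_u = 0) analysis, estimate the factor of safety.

FS = 4.24

Taking moments about the centre O, the resisting moment is provided by the undrained shear strength acting along the arc:
M_R = s_u·L_a·R = 73·18.30·12.8 = 17099.5 kN·m/m
M_D = W·d = 834·4.84 = 4036.6 kN·m/m
FS = M_R / M_D = 17099.5 / 4036.6 = 4.236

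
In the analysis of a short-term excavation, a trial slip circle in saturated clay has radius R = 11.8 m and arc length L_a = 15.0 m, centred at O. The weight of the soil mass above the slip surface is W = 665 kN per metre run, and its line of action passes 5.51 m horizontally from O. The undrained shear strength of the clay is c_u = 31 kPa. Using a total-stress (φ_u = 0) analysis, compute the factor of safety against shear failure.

FS = 1.50

Taking moments about the centre O, the resisting moment is provided by the undrained shear strength acting along the arc:
M_R = c_u·L_a·R = 31·15.00·11.8 = 5487.0 kN·m/m
M_D = W·d = 665·5.51 = 3664.1 kN·m/m
FS = M_R / M_D = 5487.0 / 3664.1 = 1.497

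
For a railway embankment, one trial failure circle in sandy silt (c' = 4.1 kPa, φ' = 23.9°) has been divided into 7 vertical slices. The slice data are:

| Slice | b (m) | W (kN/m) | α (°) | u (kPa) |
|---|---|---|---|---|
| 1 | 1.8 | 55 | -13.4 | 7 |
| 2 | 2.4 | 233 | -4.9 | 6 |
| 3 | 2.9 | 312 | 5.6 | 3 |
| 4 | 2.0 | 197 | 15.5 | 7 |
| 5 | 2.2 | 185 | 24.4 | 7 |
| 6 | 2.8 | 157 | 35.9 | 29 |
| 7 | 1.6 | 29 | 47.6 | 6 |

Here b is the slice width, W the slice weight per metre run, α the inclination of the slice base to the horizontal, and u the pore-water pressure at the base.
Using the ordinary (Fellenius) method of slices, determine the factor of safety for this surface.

FS = 1.99

Ordinary method of slices: FS = Σ[c'·Δl_i + (W_i cosα_i − u_i·Δl_i)·tanφ'] / Σ W_i sinα_i, with Δl_i = b_i / cosα_i.
Slice 1: Δl = 1.8/cos(-13.4°) = 1.850 m; N'_1 = 55·cos(-13.4°) − 7·1.850 = 40.6; c'Δl = 7.59; W sinα = -12.7
Slice 2: Δl = 2.4/cos(-4.9°) = 2.409 m; N'_2 = 233·cos(-4.9°) − 6·2.409 = 217.7; c'Δl = 9.88; W sinα = -19.9
Slice 3: Δl = 2.9/cos5.6° = 2.914 m; N'_3 = 312·cos5.6° − 3·2.914 = 301.8; c'Δl = 11.95; W sinα = 30.4
Slice 4: Δl = 2.0/cos15.5° = 2.075 m; N'_4 = 197·cos15.5° − 7·2.075 = 175.3; c'Δl = 8.51; W sinα = 52.6
Slice 5: Δl = 2.2/cos24.4° = 2.416 m; N'_5 = 185·cos24.4° − 7·2.416 = 151.6; c'Δl = 9.90; W sinα = 76.4
Slice 6: Δl = 2.8/cos35.9° = 3.457 m; N'_6 = 157·cos35.9° − 29·3.457 = 26.9; c'Δl = 14.17; W sinα = 92.1
Slice 7: Δl = 1.6/cos47.6° = 2.373 m; N'_7 = 29·cos47.6° − 6·2.373 = 5.3; c'Δl = 9.73; W sinα = 21.4
Σc'Δl = 71.7 kN/m; ΣN' = 919.1 kN/m; ΣW sinα = 240.3 kN/m
Resisting = 71.7 + 919.1·tan23.9° = 71.7 + 407.3 = 479.0 kN/m
FS = 479.0 / 240.3 = 1.993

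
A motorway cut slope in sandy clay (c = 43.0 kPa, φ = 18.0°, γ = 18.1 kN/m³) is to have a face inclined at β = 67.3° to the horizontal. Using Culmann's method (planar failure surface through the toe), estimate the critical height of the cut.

Culmann's analysis gives the critical failure plane at α_cr = (β + φ)/2 = (67.3 + 18.0)/2 = 42.6°, and the critical height
H_c = (4c/γ) · sinβ cosφ / [1 − cos(β − φ)]
    = (4·43.0/18.1) · sin67.3°·cos18.0° / [1 − cos(49.3°)]
    = 9.503 · 0.9225·0.9511 / [1 − 0.6521]
    = 9.503 · 0.8774 / 0.3479
    = 23.97 m

H_c = 23.97 m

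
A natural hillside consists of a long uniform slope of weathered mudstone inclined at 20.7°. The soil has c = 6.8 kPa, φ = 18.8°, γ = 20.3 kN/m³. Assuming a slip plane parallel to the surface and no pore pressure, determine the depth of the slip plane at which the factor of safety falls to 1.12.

Setting FS = 1.12 in FS = [c + γz cos²β tanφ] / [γz sinβ cosβ] and solving for z:
z = c / [γ cosβ (FS·sinβ − cosβ·tanφ)]
  = 6.8 / [20.3·cos20.7°·(1.12·sin20.7° − cos20.7°·tan18.8°)]
  = 6.8 / [20.3·0.9354·(1.12·0.3535 − 0.9354·0.3404)]
  = 6.8 / 1.4706 = 4.624 m

z = 4.62 m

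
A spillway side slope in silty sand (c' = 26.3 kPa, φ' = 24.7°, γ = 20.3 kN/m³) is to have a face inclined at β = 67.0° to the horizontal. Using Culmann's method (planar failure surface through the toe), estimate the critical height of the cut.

H_c = 16.65 m

Culmann's analysis gives the critical failure plane at α_cr = (β + φ')/2 = (67.0 + 24.7)/2 = 45.9°, and the critical height
H_c = (4c'/γ) · sinβ cosφ' / [1 − cos(β − φ')]
    = (4·26.3/20.3) · sin67.0°·cos24.7° / [1 − cos(42.3°)]
    = 5.182 · 0.9205·0.9085 / [1 − 0.7396]
    = 5.182 · 0.8363 / 0.2604
    = 16.65 m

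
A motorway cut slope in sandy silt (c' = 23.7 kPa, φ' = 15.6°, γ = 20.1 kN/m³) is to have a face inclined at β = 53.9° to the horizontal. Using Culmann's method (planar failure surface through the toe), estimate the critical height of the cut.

Culmann's analysis gives the critical failure plane at α_cr = (β + φ')/2 = (53.9 + 15.6)/2 = 34.8°, and the critical height
H_c = (4c'/γ) · sinβ cosφ' / [1 − cos(β − φ')]
    = (4·23.7/20.1) · sin53.9°·cos15.6° / [1 − cos(38.3°)]
    = 4.716 · 0.8080·0.9632 / [1 − 0.7848]
    = 4.716 · 0.7782 / 0.2152
    = 17.05 m

H_c = 17.05 m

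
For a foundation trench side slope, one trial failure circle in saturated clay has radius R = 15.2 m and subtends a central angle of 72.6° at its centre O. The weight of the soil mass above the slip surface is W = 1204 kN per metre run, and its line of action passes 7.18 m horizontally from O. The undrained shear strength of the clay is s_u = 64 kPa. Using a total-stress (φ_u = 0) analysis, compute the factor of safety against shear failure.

FS = 2.17

Taking moments about the centre O, the resisting moment is provided by the undrained shear strength acting along the arc:
Arc length L_a = R·θ = 15.2·(72.6°·π/180) = 15.2·1.2671 = 19.26 m
M_R = s_u·L_a·R = 64·19.26·15.2 = 18736.2 kN·m/m
M_D = W·d = 1204·7.18 = 8644.7 kN·m/m
FS = M_R / M_D = 18736.2 / 8644.7 = 2.167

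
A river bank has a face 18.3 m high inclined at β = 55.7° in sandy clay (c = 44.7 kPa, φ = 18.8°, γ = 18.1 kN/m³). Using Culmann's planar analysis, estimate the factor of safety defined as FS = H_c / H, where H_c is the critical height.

H_c = (4c/γ) · sinβ cosφ / [1 − cos(β − φ)]
    = (4·44.7/18.1) · sin55.7°·cos18.8° / [1 − cos36.9°]
    = 9.878 · 0.7820 / 0.2003 = 38.57 m
FS = H_c / H = 38.57 / 18.3 = 2.107

FS = 2.11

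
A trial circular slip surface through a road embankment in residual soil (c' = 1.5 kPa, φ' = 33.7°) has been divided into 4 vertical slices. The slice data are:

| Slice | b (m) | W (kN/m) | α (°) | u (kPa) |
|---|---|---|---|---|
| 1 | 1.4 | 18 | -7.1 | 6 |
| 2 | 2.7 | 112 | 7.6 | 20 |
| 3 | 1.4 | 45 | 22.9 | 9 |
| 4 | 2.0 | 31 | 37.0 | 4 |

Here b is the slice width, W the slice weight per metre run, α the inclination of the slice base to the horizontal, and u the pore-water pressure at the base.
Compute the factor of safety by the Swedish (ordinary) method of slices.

Ordinary method of slices: FS = Σ[c'·Δl_i + (W_i cosα_i − u_i·Δl_i)·tanφ'] / Σ W_i sinα_i, with Δl_i = b_i / cosα_i.
Slice 1: Δl = 1.4/cos(-7.1°) = 1.411 m; N'_1 = 18·cos(-7.1°) − 6·1.411 = 9.4; c'Δl = 2.12; W sinα = -2.2
Slice 2: Δl = 2.7/cos7.6° = 2.724 m; N'_2 = 112·cos7.6° − 20·2.724 = 56.5; c'Δl = 4.09; W sinα = 14.8
Slice 3: Δl = 1.4/cos22.9° = 1.520 m; N'_3 = 45·cos22.9° − 9·1.520 = 27.8; c'Δl = 2.28; W sinα = 17.5
Slice 4: Δl = 2.0/cos37.0° = 2.504 m; N'_4 = 31·cos37.0° − 4·2.504 = 14.7; c'Δl = 3.76; W sinα = 18.7
Σc'Δl = 12.2 kN/m; ΣN' = 108.5 kN/m; ΣW sinα = 48.8 kN/m
Resisting = 12.2 + 108.5·tan33.7° = 12.2 + 72.3 = 84.6 kN/m
FS = 84.6 / 48.8 = 1.735

FS = 1.73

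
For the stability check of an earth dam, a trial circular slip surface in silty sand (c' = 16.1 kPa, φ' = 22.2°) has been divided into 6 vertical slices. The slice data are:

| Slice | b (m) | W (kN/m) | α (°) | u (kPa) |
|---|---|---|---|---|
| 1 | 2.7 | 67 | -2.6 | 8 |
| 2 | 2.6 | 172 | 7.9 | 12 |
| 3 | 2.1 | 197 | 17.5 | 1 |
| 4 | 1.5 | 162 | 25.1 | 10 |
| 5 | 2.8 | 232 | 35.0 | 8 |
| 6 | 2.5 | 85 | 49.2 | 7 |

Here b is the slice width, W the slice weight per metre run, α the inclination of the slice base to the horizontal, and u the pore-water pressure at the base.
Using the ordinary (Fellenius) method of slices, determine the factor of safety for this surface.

FS = 1.58

Ordinary method of slices: FS = Σ[c'·Δl_i + (W_i cosα_i − u_i·Δl_i)·tanφ'] / Σ W_i sinα_i, with Δl_i = b_i / cosα_i.
Slice 1: Δl = 2.7/cos(-2.6°) = 2.703 m; N'_1 = 67·cos(-2.6°) − 8·2.703 = 45.3; c'Δl = 43.51; W sinα = -3.0
Slice 2: Δl = 2.6/cos7.9° = 2.625 m; N'_2 = 172·cos7.9° − 12·2.625 = 138.9; c'Δl = 42.26; W sinα = 23.6
Slice 3: Δl = 2.1/cos17.5° = 2.202 m; N'_3 = 197·cos17.5° − 1·2.202 = 185.7; c'Δl = 35.45; W sinα = 59.2
Slice 4: Δl = 1.5/cos25.1° = 1.656 m; N'_4 = 162·cos25.1° − 10·1.656 = 130.1; c'Δl = 26.67; W sinα = 68.7
Slice 5: Δl = 2.8/cos35.0° = 3.418 m; N'_5 = 232·cos35.0° − 8·3.418 = 162.7; c'Δl = 55.03; W sinα = 133.1
Slice 6: Δl = 2.5/cos49.2° = 3.826 m; N'_6 = 85·cos49.2° − 7·3.826 = 28.8; c'Δl = 61.60; W sinα = 64.3
Σc'Δl = 264.5 kN/m; ΣN' = 691.5 kN/m; ΣW sinα = 346.0 kN/m
Resisting = 264.5 + 691.5·tan22.2° = 264.5 + 282.2 = 546.7 kN/m
FS = 546.7 / 346.0 = 1.580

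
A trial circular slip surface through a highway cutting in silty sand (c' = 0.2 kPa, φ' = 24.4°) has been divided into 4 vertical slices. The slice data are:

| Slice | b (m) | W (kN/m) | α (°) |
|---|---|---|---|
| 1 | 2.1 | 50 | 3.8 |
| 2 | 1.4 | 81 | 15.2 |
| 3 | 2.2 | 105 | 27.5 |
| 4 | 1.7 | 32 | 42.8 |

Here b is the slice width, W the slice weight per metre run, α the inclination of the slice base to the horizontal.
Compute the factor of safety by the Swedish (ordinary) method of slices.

Ordinary method of slices: FS = Σ[c'·Δl_i + (W_i cosα_i)·tanφ'] / Σ W_i sinα_i, with Δl_i = b_i / cosα_i.
Slice 1: Δl = 2.1/cos3.8° = 2.105 m; N'_1 = 50·cos3.8° = 49.9; c'Δl = 0.42; W sinα = 3.3
Slice 2: Δl = 1.4/cos15.2° = 1.451 m; N'_2 = 81·cos15.2° = 78.2; c'Δl = 0.29; W sinα = 21.2
Slice 3: Δl = 2.2/cos27.5° = 2.480 m; N'_3 = 105·cos27.5° = 93.1; c'Δl = 0.50; W sinα = 48.5
Slice 4: Δl = 1.7/cos42.8° = 2.317 m; N'_4 = 32·cos42.8° = 23.5; c'Δl = 0.46; W sinα = 21.7
Σc'Δl = 1.7 kN/m; ΣN' = 244.7 kN/m; ΣW sinα = 94.8 kN/m
Resisting = 1.7 + 244.7·tan24.4° = 1.7 + 111.0 = 112.7 kN/m
FS = 112.7 / 94.8 = 1.189

FS = 1.19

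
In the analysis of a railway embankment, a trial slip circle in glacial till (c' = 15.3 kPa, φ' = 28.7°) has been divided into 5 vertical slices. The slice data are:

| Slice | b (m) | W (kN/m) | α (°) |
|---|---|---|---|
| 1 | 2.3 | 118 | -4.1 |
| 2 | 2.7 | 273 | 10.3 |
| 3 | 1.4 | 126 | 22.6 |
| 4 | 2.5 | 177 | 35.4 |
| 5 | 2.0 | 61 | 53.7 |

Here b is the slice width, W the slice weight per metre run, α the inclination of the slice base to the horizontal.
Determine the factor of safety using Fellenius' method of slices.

Ordinary method of slices: FS = Σ[c'·Δl_i + (W_i cosα_i)·tanφ'] / Σ W_i sinα_i, with Δl_i = b_i / cosα_i.
Slice 1: Δl = 2.3/cos(-4.1°) = 2.306 m; N'_1 = 118·cos(-4.1°) = 117.7; c'Δl = 35.28; W sinα = -8.4
Slice 2: Δl = 2.7/cos10.3° = 2.744 m; N'_2 = 273·cos10.3° = 268.6; c'Δl = 41.99; W sinα = 48.8
Slice 3: Δl = 1.4/cos22.6° = 1.516 m; N'_3 = 126·cos22.6° = 116.3; c'Δl = 23.20; W sinα = 48.4
Slice 4: Δl = 2.5/cos35.4° = 3.067 m; N'_4 = 177·cos35.4° = 144.3; c'Δl = 46.93; W sinα = 102.5
Slice 5: Δl = 2.0/cos53.7° = 3.378 m; N'_5 = 61·cos53.7° = 36.1; c'Δl = 51.69; W sinα = 49.2
Σc'Δl = 199.1 kN/m; ΣN' = 683.0 kN/m; ΣW sinα = 240.5 kN/m
Resisting = 199.1 + 683.0·tan28.7° = 199.1 + 373.9 = 573.0 kN/m
FS = 573.0 / 240.5 = 2.383

FS = 2.38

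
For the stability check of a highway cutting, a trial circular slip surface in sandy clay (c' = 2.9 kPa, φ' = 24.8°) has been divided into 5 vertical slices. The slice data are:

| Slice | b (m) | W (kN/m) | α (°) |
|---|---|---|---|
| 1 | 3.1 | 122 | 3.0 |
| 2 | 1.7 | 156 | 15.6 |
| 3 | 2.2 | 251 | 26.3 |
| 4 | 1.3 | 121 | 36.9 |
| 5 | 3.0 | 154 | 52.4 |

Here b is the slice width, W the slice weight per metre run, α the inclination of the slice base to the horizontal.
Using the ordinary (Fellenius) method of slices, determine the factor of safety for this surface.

Ordinary method of slices: FS = Σ[c'·Δl_i + (W_i cosα_i)·tanφ'] / Σ W_i sinα_i, with Δl_i = b_i / cosα_i.
Slice 1: Δl = 3.1/cos3.0° = 3.104 m; N'_1 = 122·cos3.0° = 121.8; c'Δl = 9.00; W sinα = 6.4
Slice 2: Δl = 1.7/cos15.6° = 1.765 m; N'_2 = 156·cos15.6° = 150.3; c'Δl = 5.12; W sinα = 42.0
Slice 3: Δl = 2.2/cos26.3° = 2.454 m; N'_3 = 251·cos26.3° = 225.0; c'Δl = 7.12; W sinα = 111.2
Slice 4: Δl = 1.3/cos36.9° = 1.626 m; N'_4 = 121·cos36.9° = 96.8; c'Δl = 4.71; W sinα = 72.7
Slice 5: Δl = 3.0/cos52.4° = 4.917 m; N'_5 = 154·cos52.4° = 94.0; c'Δl = 14.26; W sinα = 122.0
Σc'Δl = 40.2 kN/m; ΣN' = 687.8 kN/m; ΣW sinα = 354.2 kN/m
Resisting = 40.2 + 687.8·tan24.8° = 40.2 + 317.8 = 358.0 kN/m
FS = 358.0 / 354.2 = 1.011

FS = 1.01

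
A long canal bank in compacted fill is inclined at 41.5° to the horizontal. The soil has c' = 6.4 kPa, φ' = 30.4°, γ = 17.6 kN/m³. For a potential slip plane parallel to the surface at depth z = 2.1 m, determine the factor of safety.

For an infinite slope with a slip plane parallel to the surface (no pore pressure): FS = [c' + γz cos²β tanφ'] / [γz sinβ cosβ].
γz = 17.6·2.1 = 36.96 kN/m²
Numerator = 6.4 + 36.96·cos²41.5°·tan30.4° = 6.4 + 36.96·0.5609·0.5867 = 18.563 kPa
Denominator = 36.96·sin41.5°·cos41.5° = 36.96·0.6626·0.7490 = 18.342 kPa
FS = 18.563 / 18.342 = 1.012

FS = 1.01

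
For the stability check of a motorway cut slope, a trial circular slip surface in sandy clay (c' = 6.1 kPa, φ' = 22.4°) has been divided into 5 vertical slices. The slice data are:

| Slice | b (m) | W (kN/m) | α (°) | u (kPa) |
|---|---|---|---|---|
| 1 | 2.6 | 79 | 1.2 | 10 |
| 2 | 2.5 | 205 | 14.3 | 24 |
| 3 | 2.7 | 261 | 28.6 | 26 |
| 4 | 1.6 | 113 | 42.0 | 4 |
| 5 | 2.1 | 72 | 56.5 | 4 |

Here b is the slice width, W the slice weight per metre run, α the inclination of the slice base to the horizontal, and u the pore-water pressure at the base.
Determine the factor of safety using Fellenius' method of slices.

FS = 0.86

Ordinary method of slices: FS = Σ[c'·Δl_i + (W_i cosα_i − u_i·Δl_i)·tanφ'] / Σ W_i sinα_i, with Δl_i = b_i / cosα_i.
Slice 1: Δl = 2.6/cos1.2° = 2.601 m; N'_1 = 79·cos1.2° − 10·2.601 = 53.0; c'Δl = 15.86; W sinα = 1.7
Slice 2: Δl = 2.5/cos14.3° = 2.580 m; N'_2 = 205·cos14.3° − 24·2.580 = 136.7; c'Δl = 15.74; W sinα = 50.6
Slice 3: Δl = 2.7/cos28.6° = 3.075 m; N'_3 = 261·cos28.6° − 26·3.075 = 149.2; c'Δl = 18.76; W sinα = 124.9
Slice 4: Δl = 1.6/cos42.0° = 2.153 m; N'_4 = 113·cos42.0° − 4·2.153 = 75.4; c'Δl = 13.13; W sinα = 75.6
Slice 5: Δl = 2.1/cos56.5° = 3.805 m; N'_5 = 72·cos56.5° − 4·3.805 = 24.5; c'Δl = 23.21; W sinα = 60.0
Σc'Δl = 86.7 kN/m; ΣN' = 438.8 kN/m; ΣW sinα = 312.9 kN/m
Resisting = 86.7 + 438.8·tan22.4° = 86.7 + 180.9 = 267.6 kN/m
FS = 267.6 / 312.9 = 0.855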